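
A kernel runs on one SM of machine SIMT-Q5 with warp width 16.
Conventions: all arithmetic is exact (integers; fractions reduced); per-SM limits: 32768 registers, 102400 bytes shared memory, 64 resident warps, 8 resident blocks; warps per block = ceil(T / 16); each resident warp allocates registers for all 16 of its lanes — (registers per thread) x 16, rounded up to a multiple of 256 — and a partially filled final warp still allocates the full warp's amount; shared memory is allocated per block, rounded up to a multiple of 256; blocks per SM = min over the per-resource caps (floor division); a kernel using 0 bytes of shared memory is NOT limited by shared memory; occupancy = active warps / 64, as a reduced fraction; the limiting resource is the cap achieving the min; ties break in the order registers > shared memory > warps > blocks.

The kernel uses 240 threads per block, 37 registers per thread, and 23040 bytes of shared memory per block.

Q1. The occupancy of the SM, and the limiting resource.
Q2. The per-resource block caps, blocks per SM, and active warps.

Answer: occupancy 15/32, limited by registers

registers: 2 blocks
shared memory: 4 blocks
warps: 4 blocks
blocks: 8 blocks

Answer: 2 blocks, 30 active warps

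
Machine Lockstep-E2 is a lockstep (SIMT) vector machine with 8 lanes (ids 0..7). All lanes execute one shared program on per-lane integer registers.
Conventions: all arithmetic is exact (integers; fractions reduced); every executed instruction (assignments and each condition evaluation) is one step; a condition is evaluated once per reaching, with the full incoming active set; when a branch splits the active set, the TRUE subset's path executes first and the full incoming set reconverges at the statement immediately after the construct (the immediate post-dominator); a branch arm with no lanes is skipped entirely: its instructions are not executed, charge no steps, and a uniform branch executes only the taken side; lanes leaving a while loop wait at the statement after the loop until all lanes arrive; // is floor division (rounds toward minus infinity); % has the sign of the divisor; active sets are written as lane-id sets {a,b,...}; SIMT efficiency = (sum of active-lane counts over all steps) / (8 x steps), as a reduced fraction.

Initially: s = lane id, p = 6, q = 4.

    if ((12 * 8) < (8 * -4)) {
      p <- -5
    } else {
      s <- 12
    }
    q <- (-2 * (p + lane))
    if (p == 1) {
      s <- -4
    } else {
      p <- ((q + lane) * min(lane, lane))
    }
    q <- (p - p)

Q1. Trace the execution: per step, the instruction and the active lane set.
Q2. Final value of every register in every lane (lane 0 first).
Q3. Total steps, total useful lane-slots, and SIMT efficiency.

step 0: eval ((12 * 8) < (8 * -4))   {0,1,2,3,4,5,6,7}
step 1: s <- 12                      {0,1,2,3,4,5,6,7}
step 2: q <- (-2 * (p + lane))       {0,1,2,3,4,5,6,7}
step 3: eval (p == 1)                {0,1,2,3,4,5,6,7}
step 4: p <- ((q + lane) * min(lane, lane)) {0,1,2,3,4,5,6,7}
step 5: q <- (p - p)                 {0,1,2,3,4,5,6,7}

Answer: 6 steps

s: 12,12,12,12,12,12,12,12
p: 0,-13,-28,-45,-64,-85,-108,-133
q: 0,0,0,0,0,0,0,0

steps = 6; useful = 48; efficiency = 48/48 = 1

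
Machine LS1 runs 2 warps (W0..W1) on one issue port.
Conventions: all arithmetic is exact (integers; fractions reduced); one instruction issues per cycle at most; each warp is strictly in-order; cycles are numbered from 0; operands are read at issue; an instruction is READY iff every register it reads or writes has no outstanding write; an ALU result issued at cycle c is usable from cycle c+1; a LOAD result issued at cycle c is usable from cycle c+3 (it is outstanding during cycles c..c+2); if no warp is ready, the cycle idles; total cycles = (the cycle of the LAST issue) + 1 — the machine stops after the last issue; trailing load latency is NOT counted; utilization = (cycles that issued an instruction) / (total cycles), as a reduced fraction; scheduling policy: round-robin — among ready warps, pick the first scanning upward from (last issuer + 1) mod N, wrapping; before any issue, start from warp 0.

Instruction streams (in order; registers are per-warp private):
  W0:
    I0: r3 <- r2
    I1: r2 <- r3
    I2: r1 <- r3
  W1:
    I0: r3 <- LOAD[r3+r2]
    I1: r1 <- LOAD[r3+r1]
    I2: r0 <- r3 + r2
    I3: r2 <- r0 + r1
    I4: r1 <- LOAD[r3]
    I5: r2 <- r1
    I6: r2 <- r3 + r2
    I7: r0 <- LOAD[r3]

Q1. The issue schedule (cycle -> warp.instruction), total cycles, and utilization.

cycle 0: W0.I0
cycle 1: W1.I0
cycle 2: W0.I1
cycle 3: W0.I2
cycle 4: W1.I1
cycle 5: W1.I2
cycle 6: idle
cycle 7: W1.I3
cycle 8: W1.I4
cycle 9: idle
cycle 10: idle
cycle 11: W1.I5
cycle 12: W1.I6
cycle 13: W1.I7

Answer: 14 cycles, utilization 11/14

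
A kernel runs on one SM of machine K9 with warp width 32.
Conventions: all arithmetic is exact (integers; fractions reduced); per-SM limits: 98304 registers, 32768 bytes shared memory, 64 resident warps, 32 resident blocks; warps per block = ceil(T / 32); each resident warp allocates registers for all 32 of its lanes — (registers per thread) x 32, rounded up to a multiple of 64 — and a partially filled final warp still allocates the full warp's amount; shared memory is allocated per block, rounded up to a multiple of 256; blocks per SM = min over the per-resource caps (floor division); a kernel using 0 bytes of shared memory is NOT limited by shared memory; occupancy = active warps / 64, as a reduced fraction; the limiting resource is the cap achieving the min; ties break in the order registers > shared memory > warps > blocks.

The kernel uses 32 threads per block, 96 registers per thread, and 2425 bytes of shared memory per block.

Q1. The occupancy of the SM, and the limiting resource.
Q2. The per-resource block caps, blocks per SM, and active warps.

Answer: occupancy 3/16, limited by shared memory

registers: 32 blocks
shared memory: 12 blocks
warps: 64 blocks
blocks: 32 blocks

Answer: 12 blocks, 12 active warps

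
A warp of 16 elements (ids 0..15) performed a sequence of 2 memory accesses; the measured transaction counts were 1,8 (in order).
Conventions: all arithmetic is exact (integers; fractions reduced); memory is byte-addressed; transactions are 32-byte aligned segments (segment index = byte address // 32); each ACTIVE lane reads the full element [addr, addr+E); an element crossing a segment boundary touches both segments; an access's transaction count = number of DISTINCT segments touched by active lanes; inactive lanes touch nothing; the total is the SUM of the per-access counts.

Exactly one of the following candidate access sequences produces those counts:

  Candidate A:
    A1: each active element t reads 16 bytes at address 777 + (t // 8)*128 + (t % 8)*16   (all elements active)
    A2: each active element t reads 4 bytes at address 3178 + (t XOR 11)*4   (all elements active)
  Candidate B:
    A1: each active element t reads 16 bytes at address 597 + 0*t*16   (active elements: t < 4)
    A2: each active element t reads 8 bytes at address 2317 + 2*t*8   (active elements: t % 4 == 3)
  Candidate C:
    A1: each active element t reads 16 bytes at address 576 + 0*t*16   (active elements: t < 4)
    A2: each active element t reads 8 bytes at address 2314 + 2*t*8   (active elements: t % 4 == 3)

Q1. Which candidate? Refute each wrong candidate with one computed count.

A: A1 gives 9 transactions, not 1
B: A1 gives 2 transactions, not 1
C: all counts match (1,8)

Answer: C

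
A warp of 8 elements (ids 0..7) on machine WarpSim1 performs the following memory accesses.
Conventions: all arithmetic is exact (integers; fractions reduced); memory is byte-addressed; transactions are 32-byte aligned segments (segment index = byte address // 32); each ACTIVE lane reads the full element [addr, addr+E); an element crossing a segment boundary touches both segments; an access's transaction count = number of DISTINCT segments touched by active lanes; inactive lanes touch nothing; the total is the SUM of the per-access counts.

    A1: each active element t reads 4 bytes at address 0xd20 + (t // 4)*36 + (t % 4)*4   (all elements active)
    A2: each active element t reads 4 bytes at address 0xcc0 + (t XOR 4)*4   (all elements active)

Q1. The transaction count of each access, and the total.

A1: 2 transactions
A2: 1 transaction

Answer: 2,1; total 3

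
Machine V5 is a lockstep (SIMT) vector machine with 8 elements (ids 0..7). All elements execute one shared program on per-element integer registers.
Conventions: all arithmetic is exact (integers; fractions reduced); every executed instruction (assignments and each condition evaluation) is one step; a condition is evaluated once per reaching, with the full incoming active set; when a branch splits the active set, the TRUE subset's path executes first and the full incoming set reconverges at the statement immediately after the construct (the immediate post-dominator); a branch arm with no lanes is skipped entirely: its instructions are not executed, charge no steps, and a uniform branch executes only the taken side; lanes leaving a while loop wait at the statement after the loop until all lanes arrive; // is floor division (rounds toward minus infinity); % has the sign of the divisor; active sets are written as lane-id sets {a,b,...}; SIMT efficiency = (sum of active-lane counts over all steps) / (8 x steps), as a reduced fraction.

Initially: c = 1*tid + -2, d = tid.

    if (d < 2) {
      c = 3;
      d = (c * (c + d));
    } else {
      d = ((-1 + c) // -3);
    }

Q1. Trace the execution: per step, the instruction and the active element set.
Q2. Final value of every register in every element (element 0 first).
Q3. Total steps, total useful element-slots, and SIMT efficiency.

step 0: eval (d < 2)                 {0,1,2,3,4,5,6,7}
step 1: c <- 3                       {0,1}
step 2: d <- (c * (c + d))           {0,1}
step 3: d <- ((-1 + c) // -3)        {2,3,4,5,6,7}

Answer: 4 steps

c: 3,3,0,1,2,3,4,5
d: 9,12,0,0,-1,-1,-1,-2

steps = 4; useful = 18; efficiency = 18/32 = 9/16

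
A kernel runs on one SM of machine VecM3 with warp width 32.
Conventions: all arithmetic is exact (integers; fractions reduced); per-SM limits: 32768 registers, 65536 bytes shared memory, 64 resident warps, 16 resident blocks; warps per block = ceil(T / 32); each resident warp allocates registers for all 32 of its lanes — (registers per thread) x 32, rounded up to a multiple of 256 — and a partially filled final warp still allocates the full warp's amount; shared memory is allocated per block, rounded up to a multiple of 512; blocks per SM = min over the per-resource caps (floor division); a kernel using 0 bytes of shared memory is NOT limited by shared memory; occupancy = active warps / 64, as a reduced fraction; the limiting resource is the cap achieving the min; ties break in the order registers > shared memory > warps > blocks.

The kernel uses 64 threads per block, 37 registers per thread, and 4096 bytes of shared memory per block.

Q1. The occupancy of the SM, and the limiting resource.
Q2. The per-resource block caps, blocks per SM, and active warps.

Answer: occupancy 3/8, limited by registers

registers: 12 blocks
shared memory: 16 blocks
warps: 32 blocks
blocks: 16 blocks

Answer: 12 blocks, 24 active warps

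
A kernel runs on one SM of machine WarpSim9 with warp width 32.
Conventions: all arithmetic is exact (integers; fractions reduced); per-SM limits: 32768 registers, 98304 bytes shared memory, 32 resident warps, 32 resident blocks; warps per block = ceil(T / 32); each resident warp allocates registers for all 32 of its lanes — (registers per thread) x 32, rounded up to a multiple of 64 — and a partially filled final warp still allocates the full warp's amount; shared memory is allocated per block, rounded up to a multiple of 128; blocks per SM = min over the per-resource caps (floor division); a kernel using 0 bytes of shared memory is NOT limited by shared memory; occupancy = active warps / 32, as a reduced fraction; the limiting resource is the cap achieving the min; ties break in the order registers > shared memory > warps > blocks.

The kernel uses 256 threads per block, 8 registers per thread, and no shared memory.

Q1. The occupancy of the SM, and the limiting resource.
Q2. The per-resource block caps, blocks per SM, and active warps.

Answer: occupancy 1, limited by warps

registers: 16 blocks
shared memory: no limit (kernel uses none)
warps: 4 blocks
blocks: 32 blocks

Answer: 4 blocks, 32 active warps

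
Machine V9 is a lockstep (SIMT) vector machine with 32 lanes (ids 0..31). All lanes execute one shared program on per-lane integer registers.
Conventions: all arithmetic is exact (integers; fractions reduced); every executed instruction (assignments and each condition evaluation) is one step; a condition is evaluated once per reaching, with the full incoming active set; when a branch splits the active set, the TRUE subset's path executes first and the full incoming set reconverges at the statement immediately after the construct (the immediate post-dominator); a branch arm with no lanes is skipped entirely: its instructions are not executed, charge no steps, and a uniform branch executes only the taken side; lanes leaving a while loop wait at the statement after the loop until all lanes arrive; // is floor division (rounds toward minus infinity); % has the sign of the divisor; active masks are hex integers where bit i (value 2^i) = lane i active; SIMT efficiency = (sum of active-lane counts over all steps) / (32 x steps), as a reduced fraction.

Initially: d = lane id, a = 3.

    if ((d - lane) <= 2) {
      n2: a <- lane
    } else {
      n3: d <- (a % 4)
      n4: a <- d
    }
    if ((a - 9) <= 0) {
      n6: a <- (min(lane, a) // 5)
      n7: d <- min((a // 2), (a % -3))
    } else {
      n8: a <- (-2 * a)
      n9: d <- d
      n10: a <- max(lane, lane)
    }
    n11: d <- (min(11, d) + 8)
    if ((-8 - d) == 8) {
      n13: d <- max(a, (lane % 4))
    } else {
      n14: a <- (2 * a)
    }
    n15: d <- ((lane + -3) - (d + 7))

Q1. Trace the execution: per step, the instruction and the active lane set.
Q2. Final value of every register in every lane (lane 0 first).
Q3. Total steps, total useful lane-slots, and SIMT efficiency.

step 0: eval ((d - lane) <= 2)       0xffffffff
step 1: a <- lane                    0xffffffff
step 2: eval ((a - 9) <= 0)          0xffffffff
step 3: a <- (min(lane, a) // 5)     0x000003ff
step 4: d <- min((a // 2), (a % -3)) 0x000003ff
step 5: a <- (-2 * a)                0xfffffc00
step 6: d <- d                       0xfffffc00
step 7: a <- max(lane, lane)         0xfffffc00
step 8: d <- (min(11, d) + 8)        0xffffffff
step 9: eval ((-8 - d) == 8)         0xffffffff
step 10: a <- (2 * a)                 0xffffffff
step 11: d <- ((lane + -3) - (d + 7)) 0xffffffff

Answer: 12 steps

d: -18,-17,-16,-15,-14,-11,-10,-9,-8,-7,-18,-18,-17,-16,-15,-14,-13,-12,-11,-10,-9,-8,-7,-6,-5,-4,-3,-2,-1,0,1,2
a: 0,0,0,0,0,2,2,2,2,2,20,22,24,26,28,30,32,34,36,38,40,42,44,46,48,50,52,54,56,58,60,62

steps = 12; useful = 310; efficiency = 310/384 = 155/192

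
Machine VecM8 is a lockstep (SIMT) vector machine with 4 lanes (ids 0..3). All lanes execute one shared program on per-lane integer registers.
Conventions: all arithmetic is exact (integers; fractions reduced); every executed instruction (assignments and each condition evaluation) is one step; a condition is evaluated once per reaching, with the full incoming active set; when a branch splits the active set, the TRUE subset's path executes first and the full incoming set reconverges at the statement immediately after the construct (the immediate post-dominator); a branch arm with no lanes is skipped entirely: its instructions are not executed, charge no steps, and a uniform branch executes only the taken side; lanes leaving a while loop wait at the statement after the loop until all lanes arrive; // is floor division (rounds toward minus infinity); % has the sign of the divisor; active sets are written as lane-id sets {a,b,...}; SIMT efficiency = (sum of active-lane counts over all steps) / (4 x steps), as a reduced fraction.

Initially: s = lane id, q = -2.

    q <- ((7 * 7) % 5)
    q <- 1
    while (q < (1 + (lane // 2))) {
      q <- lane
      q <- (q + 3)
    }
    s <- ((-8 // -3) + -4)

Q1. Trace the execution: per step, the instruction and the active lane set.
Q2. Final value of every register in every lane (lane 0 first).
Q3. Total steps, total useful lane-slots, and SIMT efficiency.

step 0: q <- ((7 * 7) % 5)           {0,1,2,3}
step 1: q <- 1                       {0,1,2,3}
step 2: eval (q < (1 + (lane // 2))) {0,1,2,3}
step 3: q <- lane                    {2,3}
step 4: q <- (q + 3)                 {2,3}
step 5: eval (q < (1 + (lane // 2))) {2,3}
step 6: s <- ((-8 // -3) + -4)       {0,1,2,3}

Answer: 7 steps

s: -2,-2,-2,-2
q: 1,1,5,6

steps = 7; useful = 22; efficiency = 22/28 = 11/14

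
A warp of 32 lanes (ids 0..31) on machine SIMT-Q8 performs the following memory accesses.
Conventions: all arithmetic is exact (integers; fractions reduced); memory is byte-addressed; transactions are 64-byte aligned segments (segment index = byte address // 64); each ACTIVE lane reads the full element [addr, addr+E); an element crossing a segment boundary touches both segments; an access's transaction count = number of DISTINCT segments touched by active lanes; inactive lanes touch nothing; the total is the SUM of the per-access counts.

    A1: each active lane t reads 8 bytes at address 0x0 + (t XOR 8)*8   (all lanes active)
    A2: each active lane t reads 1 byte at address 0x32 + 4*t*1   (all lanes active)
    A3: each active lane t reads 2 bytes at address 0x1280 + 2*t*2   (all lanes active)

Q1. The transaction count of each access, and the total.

A1: 4 transactions
A2: 3 transactions
A3: 2 transactions

Answer: 4,3,2; total 9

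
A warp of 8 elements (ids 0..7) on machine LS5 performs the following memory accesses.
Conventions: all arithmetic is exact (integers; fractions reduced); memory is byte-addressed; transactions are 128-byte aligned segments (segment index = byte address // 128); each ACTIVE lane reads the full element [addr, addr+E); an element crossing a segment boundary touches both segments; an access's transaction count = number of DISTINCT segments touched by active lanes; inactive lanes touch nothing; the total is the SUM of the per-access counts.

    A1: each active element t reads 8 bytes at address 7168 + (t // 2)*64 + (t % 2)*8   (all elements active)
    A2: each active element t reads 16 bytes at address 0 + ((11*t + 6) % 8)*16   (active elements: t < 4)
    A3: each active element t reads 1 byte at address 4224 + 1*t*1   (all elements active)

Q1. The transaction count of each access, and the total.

A1: 2 transactions
A2: 1 transaction
A3: 1 transaction

Answer: 2,1,1; total 4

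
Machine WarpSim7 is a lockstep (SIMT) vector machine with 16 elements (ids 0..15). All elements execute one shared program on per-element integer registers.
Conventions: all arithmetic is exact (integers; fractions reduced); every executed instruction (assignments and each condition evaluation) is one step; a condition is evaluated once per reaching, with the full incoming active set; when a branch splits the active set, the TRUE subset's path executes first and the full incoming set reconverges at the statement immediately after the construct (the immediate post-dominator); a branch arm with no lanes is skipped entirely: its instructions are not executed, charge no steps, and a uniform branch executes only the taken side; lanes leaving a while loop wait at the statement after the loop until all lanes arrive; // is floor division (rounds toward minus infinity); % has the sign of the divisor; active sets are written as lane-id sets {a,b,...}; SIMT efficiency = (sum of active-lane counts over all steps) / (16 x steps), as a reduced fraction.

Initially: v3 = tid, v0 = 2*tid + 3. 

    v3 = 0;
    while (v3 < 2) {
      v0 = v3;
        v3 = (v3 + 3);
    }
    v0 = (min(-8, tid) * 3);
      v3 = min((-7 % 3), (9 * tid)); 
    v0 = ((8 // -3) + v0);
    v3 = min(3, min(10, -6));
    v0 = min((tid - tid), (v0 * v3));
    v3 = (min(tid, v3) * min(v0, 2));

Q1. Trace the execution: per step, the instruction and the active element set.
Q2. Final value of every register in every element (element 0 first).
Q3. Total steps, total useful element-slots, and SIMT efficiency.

step 0: v3 <- 0                      {0,1,2,3,4,5,6,7,8,9,10,11,12,13,14,15}
step 1: eval (v3 < 2)                {0,1,2,3,4,5,6,7,8,9,10,11,12,13,14,15}
step 2: v0 <- v3                     {0,1,2,3,4,5,6,7,8,9,10,11,12,13,14,15}
step 3: v3 <- (v3 + 3)               {0,1,2,3,4,5,6,7,8,9,10,11,12,13,14,15}
step 4: eval (v3 < 2)                {0,1,2,3,4,5,6,7,8,9,10,11,12,13,14,15}
step 5: v0 <- (min(-8, tid) * 3)     {0,1,2,3,4,5,6,7,8,9,10,11,12,13,14,15}
step 6: v3 <- min((-7 % 3), (9 * tid)) {0,1,2,3,4,5,6,7,8,9,10,11,12,13,14,15}
step 7: v0 <- ((8 // -3) + v0)       {0,1,2,3,4,5,6,7,8,9,10,11,12,13,14,15}
step 8: v3 <- min(3, min(10, -6))    {0,1,2,3,4,5,6,7,8,9,10,11,12,13,14,15}
step 9: v0 <- min((tid - tid), (v0 * v3)) {0,1,2,3,4,5,6,7,8,9,10,11,12,13,14,15}
step 10: v3 <- (min(tid, v3) * min(v0, 2)) {0,1,2,3,4,5,6,7,8,9,10,11,12,13,14,15}

Answer: 11 steps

v3: 0,0,0,0,0,0,0,0,0,0,0,0,0,0,0,0
v0: 0,0,0,0,0,0,0,0,0,0,0,0,0,0,0,0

steps = 11; useful = 176; efficiency = 176/176 = 1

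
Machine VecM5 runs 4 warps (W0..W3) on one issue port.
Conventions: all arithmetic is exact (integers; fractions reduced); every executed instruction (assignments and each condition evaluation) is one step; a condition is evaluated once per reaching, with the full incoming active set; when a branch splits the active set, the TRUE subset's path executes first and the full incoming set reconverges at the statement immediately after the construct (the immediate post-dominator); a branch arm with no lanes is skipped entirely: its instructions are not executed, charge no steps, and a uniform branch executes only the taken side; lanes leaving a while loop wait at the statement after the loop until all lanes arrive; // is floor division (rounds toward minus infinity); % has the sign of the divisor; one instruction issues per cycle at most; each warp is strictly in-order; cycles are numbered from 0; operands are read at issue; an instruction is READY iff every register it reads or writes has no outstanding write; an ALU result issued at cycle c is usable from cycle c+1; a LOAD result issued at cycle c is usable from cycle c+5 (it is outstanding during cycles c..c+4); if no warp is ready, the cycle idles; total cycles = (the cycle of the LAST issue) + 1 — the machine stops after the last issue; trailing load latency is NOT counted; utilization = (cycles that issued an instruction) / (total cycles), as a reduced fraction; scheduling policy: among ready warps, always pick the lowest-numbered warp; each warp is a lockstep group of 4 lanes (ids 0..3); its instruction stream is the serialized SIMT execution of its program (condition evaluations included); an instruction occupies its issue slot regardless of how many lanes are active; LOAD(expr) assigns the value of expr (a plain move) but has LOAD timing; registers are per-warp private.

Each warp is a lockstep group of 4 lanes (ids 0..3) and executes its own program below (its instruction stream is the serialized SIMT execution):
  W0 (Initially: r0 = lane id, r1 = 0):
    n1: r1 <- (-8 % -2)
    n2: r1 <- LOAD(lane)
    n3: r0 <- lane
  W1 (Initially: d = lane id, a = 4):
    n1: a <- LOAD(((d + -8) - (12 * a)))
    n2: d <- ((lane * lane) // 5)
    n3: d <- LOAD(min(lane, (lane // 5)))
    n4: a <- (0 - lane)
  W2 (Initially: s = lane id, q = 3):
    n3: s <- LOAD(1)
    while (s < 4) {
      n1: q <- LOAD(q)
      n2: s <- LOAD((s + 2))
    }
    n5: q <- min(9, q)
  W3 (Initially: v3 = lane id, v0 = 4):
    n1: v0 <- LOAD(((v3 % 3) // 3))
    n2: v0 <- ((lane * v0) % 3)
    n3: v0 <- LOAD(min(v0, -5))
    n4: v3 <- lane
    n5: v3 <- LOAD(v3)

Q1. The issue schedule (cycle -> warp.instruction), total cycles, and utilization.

cycle 0: W0.I0
cycle 1: W0.I1
cycle 2: W0.I2
cycle 3: W1.I0
cycle 4: W1.I1
cycle 5: W1.I2
cycle 6: W2.I0
cycle 7: W3.I0
cycle 8: W1.I3
cycle 9: idle
cycle 10: idle
cycle 11: W2.I1
cycle 12: W2.I2
cycle 13: W2.I3
cycle 14: W3.I1
cycle 15: W3.I2
cycle 16: W3.I3
cycle 17: W3.I4
cycle 18: W2.I4
cycle 19: W2.I5
cycle 20: W2.I6
cycle 21: idle
cycle 22: idle
cycle 23: idle
cycle 24: idle
cycle 25: W2.I7
cycle 26: W2.I8

Answer: 27 cycles, utilization 7/9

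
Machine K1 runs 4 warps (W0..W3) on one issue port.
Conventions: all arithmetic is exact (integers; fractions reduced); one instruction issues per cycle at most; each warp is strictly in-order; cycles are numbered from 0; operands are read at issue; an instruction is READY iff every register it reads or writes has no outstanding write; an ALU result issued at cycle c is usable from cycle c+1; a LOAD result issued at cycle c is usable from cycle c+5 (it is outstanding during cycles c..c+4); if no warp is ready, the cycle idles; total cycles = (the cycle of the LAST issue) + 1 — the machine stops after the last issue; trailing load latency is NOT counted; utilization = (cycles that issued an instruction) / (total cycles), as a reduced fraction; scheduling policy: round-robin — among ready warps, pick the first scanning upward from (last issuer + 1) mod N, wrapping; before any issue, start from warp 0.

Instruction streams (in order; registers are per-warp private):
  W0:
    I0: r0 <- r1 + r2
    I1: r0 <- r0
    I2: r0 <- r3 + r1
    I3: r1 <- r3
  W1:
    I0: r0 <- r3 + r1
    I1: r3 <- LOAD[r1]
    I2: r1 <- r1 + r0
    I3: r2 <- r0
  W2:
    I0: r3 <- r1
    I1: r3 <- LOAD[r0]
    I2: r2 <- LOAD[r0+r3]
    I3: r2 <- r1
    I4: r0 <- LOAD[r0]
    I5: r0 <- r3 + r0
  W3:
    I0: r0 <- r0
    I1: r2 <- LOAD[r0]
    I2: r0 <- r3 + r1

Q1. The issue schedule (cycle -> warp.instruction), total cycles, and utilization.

cycle 0: W0.I0
cycle 1: W1.I0
cycle 2: W2.I0
cycle 3: W3.I0
cycle 4: W0.I1
cycle 5: W1.I1
cycle 6: W2.I1
cycle 7: W3.I1
cycle 8: W0.I2
cycle 9: W1.I2
cycle 10: W3.I2
cycle 11: W0.I3
cycle 12: W1.I3
cycle 13: W2.I2
cycle 14: idle
cycle 15: idle
cycle 16: idle
cycle 17: idle
cycle 18: W2.I3
cycle 19: W2.I4
cycle 20: idle
cycle 21: idle
cycle 22: idle
cycle 23: idle
cycle 24: W2.I5

Answer: 25 cycles, utilization 17/25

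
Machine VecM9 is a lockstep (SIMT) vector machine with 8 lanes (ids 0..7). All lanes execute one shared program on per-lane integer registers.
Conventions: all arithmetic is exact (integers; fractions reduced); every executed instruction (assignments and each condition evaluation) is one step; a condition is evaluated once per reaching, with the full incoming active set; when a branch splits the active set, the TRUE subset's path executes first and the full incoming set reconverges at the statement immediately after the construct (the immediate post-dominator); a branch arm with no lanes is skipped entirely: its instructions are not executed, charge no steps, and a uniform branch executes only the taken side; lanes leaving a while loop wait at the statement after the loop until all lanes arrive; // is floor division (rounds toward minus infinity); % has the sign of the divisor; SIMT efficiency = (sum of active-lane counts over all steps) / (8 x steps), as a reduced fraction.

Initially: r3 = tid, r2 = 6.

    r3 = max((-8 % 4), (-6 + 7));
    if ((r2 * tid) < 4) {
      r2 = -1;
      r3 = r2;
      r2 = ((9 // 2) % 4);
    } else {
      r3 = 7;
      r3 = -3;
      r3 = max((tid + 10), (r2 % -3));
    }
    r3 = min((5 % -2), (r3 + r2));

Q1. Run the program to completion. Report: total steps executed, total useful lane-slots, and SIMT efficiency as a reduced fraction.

Answer: 9 steps, 48 useful, 2/3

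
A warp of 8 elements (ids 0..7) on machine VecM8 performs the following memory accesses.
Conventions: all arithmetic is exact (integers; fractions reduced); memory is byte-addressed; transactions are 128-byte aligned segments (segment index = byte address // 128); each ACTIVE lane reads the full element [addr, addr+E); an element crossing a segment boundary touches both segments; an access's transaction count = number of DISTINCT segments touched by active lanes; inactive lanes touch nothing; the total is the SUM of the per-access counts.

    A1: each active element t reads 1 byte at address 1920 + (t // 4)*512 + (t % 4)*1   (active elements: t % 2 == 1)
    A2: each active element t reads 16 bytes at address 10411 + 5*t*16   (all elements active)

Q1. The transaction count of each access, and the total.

A1: 2 transactions
A2: 5 transactions

Answer: 2,5; total 7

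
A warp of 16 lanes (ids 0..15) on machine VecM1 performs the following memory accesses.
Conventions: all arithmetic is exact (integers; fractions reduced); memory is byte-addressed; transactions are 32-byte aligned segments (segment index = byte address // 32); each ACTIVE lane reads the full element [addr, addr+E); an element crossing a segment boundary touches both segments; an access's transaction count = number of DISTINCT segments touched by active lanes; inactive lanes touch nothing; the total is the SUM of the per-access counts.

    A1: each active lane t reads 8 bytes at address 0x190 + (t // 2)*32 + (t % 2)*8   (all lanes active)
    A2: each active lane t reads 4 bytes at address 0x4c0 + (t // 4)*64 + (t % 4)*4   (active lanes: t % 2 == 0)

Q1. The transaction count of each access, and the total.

A1: 8 transactions
A2: 4 transactions

Answer: 8,4; total 12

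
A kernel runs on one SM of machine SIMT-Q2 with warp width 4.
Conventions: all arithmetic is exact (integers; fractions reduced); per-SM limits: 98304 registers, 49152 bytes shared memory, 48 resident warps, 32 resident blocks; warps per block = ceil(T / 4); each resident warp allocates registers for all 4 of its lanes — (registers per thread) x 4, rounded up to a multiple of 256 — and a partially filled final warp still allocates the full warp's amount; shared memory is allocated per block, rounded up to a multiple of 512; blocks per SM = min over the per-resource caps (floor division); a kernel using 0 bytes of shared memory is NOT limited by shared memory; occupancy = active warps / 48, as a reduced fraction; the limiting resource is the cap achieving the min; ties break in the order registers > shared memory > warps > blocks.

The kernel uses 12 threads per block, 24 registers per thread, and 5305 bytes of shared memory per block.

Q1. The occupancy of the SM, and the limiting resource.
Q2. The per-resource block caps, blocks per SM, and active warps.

Answer: occupancy 1/2, limited by shared memory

registers: 128 blocks
shared memory: 8 blocks
warps: 16 blocks
blocks: 32 blocks

Answer: 8 blocks, 24 active warps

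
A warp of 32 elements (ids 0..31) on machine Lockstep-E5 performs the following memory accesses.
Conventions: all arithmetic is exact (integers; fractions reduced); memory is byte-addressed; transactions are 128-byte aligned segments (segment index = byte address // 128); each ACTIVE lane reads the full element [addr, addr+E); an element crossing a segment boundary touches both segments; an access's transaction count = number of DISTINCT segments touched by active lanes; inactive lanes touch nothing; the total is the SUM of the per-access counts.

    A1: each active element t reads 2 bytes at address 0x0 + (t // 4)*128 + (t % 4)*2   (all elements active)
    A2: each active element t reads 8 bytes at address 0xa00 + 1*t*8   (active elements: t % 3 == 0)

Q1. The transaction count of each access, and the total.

A1: 8 transactions
A2: 2 transactions

Answer: 8,2; total 10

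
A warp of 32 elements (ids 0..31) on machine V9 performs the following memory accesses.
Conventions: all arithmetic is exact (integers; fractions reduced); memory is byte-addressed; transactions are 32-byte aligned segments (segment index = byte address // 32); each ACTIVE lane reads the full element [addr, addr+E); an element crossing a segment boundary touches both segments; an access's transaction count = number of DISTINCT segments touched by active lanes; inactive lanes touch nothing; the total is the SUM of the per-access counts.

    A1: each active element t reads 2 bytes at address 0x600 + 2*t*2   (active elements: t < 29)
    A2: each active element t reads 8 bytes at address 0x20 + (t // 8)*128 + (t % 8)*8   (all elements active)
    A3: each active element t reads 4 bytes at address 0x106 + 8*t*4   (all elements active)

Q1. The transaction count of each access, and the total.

A1: 4 transactions
A2: 8 transactions
A3: 32 transactions

Answer: 4,8,32; total 44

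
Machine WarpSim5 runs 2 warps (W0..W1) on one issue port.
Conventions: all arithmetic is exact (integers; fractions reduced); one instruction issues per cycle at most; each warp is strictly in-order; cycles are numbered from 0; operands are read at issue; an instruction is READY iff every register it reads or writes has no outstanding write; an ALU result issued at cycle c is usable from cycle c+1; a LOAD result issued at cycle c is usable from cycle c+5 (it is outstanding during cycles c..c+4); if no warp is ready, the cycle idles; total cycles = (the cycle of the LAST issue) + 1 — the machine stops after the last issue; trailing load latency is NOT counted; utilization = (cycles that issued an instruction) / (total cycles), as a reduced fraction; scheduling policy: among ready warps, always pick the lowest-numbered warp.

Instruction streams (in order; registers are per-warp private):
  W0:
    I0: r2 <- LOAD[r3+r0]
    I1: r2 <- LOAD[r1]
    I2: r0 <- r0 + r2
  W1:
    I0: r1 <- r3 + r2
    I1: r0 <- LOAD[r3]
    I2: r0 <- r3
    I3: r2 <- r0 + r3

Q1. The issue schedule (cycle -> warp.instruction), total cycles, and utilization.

cycle 0: W0.I0
cycle 1: W1.I0
cycle 2: W1.I1
cycle 3: idle
cycle 4: idle
cycle 5: W0.I1
cycle 6: idle
cycle 7: W1.I2
cycle 8: W1.I3
cycle 9: idle
cycle 10: W0.I2

Answer: 11 cycles, utilization 7/11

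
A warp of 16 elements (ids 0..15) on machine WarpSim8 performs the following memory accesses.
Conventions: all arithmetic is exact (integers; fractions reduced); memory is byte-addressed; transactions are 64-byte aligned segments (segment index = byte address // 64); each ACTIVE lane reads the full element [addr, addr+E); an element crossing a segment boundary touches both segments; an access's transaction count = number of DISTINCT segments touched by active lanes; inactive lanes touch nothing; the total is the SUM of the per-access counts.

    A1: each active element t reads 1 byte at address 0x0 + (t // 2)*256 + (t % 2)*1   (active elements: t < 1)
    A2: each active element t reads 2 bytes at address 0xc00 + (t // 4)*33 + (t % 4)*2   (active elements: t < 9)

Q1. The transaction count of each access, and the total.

A1: 1 transaction
A2: 2 transactions

Answer: 1,2; total 3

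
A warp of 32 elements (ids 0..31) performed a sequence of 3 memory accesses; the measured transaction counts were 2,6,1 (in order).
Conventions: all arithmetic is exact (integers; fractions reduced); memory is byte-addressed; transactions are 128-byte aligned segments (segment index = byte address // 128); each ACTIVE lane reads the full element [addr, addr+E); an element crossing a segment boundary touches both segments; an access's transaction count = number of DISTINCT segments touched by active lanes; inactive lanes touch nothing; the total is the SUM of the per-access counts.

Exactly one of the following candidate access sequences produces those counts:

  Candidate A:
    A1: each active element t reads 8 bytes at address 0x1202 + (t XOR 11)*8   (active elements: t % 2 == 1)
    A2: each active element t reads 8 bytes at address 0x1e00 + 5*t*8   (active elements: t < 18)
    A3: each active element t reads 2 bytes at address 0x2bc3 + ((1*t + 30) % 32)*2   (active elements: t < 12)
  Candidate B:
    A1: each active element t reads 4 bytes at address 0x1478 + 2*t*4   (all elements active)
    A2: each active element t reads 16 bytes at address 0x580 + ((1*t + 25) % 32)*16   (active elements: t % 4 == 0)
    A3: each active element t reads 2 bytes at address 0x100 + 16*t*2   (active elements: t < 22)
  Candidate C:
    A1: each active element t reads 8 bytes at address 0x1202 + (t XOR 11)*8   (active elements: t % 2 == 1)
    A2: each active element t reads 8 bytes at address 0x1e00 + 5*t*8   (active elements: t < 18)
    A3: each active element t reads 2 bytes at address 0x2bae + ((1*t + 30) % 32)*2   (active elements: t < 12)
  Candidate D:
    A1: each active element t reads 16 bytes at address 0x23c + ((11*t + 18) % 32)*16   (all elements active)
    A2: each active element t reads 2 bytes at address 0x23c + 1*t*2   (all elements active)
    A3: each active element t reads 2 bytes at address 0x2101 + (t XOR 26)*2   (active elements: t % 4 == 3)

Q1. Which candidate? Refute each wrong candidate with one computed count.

A: A3 gives 2 transactions, not 1
B: A1 gives 3 transactions, not 2
D: A1 gives 5 transactions, not 2
C: all counts match (2,6,1)

Answer: C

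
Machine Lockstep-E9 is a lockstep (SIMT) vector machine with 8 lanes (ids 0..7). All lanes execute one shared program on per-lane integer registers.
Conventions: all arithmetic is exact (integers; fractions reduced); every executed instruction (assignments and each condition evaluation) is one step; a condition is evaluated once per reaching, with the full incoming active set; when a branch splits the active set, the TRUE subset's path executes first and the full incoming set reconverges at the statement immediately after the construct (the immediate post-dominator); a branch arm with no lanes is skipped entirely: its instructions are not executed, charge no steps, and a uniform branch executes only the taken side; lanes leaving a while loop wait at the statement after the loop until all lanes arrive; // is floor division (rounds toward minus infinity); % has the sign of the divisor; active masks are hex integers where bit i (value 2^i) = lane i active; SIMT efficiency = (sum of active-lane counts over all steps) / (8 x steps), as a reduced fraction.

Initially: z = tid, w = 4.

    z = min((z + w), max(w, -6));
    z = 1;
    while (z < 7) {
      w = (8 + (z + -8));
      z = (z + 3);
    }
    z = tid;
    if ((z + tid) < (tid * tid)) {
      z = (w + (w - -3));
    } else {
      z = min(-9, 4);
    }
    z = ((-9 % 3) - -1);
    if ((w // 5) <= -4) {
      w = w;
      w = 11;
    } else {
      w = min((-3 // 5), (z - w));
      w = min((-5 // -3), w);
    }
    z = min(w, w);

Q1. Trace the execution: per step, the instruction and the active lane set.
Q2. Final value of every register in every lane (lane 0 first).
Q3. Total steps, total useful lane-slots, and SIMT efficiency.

step 0: z <- min((z + w), max(w, -6)) 0xff
step 1: z <- 1                       0xff
step 2: eval (z < 7)                 0xff
step 3: w <- (8 + (z + -8))          0xff
step 4: z <- (z + 3)                 0xff
step 5: eval (z < 7)                 0xff
step 6: w <- (8 + (z + -8))          0xff
step 7: z <- (z + 3)                 0xff
step 8: eval (z < 7)                 0xff
step 9: z <- tid                     0xff
step 10: eval ((z + tid) < (tid * tid)) 0xff
step 11: z <- (w + (w - -3))          0xf8
step 12: z <- min(-9, 4)              0x07
step 13: z <- ((-9 % 3) - -1)         0xff
step 14: eval ((w // 5) <= -4)        0xff
step 15: w <- min((-3 // 5), (z - w)) 0xff
step 16: w <- min((-5 // -3), w)      0xff
step 17: z <- min(w, w)               0xff

Answer: 18 steps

z: -3,-3,-3,-3,-3,-3,-3,-3
w: -3,-3,-3,-3,-3,-3,-3,-3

steps = 18; useful = 136; efficiency = 136/144 = 17/18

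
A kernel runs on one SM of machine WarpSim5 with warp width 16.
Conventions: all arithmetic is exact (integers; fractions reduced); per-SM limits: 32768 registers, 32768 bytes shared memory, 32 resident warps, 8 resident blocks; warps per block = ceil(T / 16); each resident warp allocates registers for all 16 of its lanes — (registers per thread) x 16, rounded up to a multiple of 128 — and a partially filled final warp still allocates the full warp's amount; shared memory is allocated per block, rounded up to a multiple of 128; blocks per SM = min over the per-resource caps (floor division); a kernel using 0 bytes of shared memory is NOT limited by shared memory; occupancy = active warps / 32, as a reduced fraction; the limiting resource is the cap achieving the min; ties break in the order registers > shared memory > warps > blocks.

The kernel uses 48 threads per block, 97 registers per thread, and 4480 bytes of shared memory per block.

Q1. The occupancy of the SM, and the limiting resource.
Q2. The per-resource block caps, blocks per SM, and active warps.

Answer: occupancy 9/16, limited by registers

registers: 6 blocks
shared memory: 7 blocks
warps: 10 blocks
blocks: 8 blocks

Answer: 6 blocks, 18 active warps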